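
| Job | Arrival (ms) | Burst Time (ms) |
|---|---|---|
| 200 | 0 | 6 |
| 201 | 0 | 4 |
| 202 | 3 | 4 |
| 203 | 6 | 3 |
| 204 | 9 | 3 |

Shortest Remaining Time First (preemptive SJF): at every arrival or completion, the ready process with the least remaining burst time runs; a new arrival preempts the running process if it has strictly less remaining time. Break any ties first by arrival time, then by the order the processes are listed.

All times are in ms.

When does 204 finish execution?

14

Schedule: | 201 0-4 | 202 4-8 | 203 8-11 | 204 11-14 | 200 14-20 |
Completion: 200=20  201=4  202=8  203=11  204=14
Turnaround (C−A): 200=20  201=4  202=5  203=5  204=5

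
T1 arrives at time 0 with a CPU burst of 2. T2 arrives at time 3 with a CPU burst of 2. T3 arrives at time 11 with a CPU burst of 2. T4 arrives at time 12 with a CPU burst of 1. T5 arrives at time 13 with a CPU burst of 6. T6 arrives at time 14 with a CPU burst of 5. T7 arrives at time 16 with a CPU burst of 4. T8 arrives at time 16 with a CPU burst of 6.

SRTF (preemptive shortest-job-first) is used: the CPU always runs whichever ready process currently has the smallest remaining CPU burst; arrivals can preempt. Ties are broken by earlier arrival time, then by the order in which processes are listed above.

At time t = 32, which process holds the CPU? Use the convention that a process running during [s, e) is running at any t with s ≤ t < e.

Timeline: | T1 0-2 | idle 2-3 | T2 3-5 | idle 5-11 | T3 11-13 | T4 13-14 | T6 14-19 | T7 19-23 | T5 23-29 | T8 29-35 |
Completion: T1=2  T2=5  T3=13  T4=14  T5=29  T6=19  T7=23  T8=35

T8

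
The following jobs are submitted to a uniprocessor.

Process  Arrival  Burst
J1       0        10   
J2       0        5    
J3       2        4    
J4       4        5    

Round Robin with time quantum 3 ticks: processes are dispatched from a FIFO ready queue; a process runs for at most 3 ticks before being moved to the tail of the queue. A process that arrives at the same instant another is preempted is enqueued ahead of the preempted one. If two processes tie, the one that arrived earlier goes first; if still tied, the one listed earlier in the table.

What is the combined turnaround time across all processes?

Gantt: | J1 0-3 | J2 3-6 | J3 6-9 | J1 9-12 | J4 12-15 | J2 15-17 | J3 17-18 | J1 18-21 | J4 21-23 | J1 23-24 |
Completion: J1=24  J2=17  J3=18  J4=23
Turnaround (C−A): J1=24  J2=17  J3=16  J4=19
Turnaround = completion − arrival: J1=24, J2=17, J3=16, J4=19
Total turnaround = 24 + 17 + 16 + 19 = 76

76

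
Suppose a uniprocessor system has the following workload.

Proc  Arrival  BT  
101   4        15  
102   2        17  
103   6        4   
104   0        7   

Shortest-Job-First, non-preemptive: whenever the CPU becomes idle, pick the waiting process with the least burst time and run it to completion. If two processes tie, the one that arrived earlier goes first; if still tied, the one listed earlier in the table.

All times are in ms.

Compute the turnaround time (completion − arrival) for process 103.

5

Gantt: | 104 0-7 | 103 7-11 | 101 11-26 | 102 26-43 |
Completion: 101=26  102=43  103=11  104=7
Turnaround(103) = completion − arrival = 11 − 6 = 5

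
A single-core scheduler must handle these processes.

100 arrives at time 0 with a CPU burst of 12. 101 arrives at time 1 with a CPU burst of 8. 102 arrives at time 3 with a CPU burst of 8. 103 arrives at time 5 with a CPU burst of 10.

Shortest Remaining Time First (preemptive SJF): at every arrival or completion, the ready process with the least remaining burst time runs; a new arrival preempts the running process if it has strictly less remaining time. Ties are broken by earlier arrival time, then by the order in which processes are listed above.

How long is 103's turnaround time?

22

Schedule: | 100 0-1 | 101 1-9 | 102 9-17 | 103 17-27 | 100 27-38 |
Completion: 100=38  101=9  102=17  103=27
Turnaround(103) = completion − arrival = 27 − 5 = 22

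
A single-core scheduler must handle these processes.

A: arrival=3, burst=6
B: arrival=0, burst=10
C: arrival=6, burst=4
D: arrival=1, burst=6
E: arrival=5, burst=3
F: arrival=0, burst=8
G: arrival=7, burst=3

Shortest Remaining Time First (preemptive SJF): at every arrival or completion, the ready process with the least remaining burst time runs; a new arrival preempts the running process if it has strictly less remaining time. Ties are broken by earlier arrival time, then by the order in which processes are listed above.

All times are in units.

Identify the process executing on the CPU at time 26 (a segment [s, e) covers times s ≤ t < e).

Gantt: | F 0-1 | D 1-7 | E 7-10 | G 10-13 | C 13-17 | A 17-23 | F 23-30 | B 30-40 |
Completion: A=23  B=40  C=17  D=7  E=10  F=30  G=13

F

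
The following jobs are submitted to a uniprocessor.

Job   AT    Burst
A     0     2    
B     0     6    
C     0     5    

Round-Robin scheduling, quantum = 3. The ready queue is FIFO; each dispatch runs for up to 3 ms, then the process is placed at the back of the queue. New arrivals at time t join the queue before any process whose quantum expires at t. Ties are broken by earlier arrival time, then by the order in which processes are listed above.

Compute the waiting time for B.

5

Timeline: | A 0-2 | B 2-5 | C 5-8 | B 8-11 | C 11-13 |
Completion: A=2  B=11  C=13
Waiting(B) = turnaround − burst = 11 − 6 = 5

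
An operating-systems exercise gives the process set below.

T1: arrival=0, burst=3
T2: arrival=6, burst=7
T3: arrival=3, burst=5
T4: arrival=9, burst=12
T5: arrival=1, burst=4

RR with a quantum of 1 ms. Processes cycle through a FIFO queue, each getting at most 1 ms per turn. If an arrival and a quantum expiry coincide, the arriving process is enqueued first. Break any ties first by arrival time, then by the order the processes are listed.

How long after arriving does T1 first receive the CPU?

0

Schedule: | T1 0-1 | T5 1-2 | T1 2-3 | T5 3-4 | T3 4-5 | T1 5-6 | T5 6-7 | T3 7-8 | T2 8-9 | T5 9-10 | T3 10-11 | T4 11-12 | T2 12-13 | T3 13-14 | T4 14-15 | T2 15-16 | T3 16-17 | T4 17-18 | T2 18-19 | T4 19-20 | T2 20-21 | T4 21-22 | T2 22-23 | T4 23-24 | T2 24-25 | T4 25-31 |
Completion: T1=6  T2=25  T3=17  T4=31  T5=10
Turnaround (C−A): T1=6  T2=19  T3=14  T4=22  T5=9
Response(T1) = first start − arrival = 0 − 0 = 0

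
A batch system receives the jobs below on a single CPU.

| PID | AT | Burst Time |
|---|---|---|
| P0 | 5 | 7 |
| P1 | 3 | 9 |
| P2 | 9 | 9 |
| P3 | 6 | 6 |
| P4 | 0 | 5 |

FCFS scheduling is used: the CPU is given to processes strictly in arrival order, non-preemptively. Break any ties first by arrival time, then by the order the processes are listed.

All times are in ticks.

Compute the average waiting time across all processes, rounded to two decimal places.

Gantt: | P4 0-5 | P1 5-14 | P0 14-21 | P3 21-27 | P2 27-36 |
Completion: P0=21  P1=14  P2=36  P3=27  P4=5
Turnaround (C−A): P0=16  P1=11  P2=27  P3=21  P4=5
Waiting times: P0=9, P1=2, P2=18, P3=15, P4=0
Average waiting = (9+2+18+15+0) / 5 = 44/5 = 8.80

8.80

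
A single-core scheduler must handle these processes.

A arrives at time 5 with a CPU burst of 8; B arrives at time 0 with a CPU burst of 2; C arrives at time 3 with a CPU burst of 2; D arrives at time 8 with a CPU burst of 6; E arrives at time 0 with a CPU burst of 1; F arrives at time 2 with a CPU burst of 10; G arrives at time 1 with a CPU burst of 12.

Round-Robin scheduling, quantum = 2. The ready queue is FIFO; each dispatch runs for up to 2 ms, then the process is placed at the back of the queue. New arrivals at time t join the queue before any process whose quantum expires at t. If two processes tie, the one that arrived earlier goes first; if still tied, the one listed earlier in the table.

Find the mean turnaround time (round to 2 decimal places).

Timeline: | B 0-2 | E 2-3 | G 3-5 | F 5-7 | C 7-9 | A 9-11 | G 11-13 | F 13-15 | D 15-17 | A 17-19 | G 19-21 | F 21-23 | D 23-25 | A 25-27 | G 27-29 | F 29-31 | D 31-33 | A 33-35 | G 35-37 | F 37-39 | G 39-41 |
Completion: A=35  B=2  C=9  D=33  E=3  F=39  G=41
Turnaround times: A=30, B=2, C=6, D=25, E=3, F=37, G=40
Average turnaround = (30+2+6+25+3+37+40) / 7 = 143/7 = 20.43

20.43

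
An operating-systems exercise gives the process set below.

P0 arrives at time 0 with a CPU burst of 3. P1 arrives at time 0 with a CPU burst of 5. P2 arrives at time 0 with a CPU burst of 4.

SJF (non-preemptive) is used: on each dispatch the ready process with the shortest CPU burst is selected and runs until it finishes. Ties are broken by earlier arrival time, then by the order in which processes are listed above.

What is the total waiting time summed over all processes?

10

Schedule: | P0 0-3 | P2 3-7 | P1 7-12 |
Completion: P0=3  P1=12  P2=7
Waiting = turnaround − burst: P0=0, P1=7, P2=3
Total waiting = 0 + 7 + 3 = 10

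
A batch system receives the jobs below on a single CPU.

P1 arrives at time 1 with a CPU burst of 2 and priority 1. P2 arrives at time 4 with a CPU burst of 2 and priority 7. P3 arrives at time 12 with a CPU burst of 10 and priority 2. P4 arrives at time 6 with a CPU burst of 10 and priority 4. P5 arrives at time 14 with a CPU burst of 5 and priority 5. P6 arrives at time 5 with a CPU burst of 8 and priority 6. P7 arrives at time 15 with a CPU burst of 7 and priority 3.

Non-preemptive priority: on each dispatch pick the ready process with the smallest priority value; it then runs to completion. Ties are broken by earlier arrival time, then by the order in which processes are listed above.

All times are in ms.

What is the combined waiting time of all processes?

Timeline: | idle 0-1 | P1 1-3 | idle 3-4 | P2 4-6 | P4 6-16 | P3 16-26 | P7 26-33 | P5 33-38 | P6 38-46 |
Completion: P1=3  P2=6  P3=26  P4=16  P5=38  P6=46  P7=33
Waiting = turnaround − burst: P1=0, P2=0, P3=4, P4=0, P5=19, P6=33, P7=11
Total waiting = 0 + 0 + 4 + 0 + 19 + 33 + 11 = 67

67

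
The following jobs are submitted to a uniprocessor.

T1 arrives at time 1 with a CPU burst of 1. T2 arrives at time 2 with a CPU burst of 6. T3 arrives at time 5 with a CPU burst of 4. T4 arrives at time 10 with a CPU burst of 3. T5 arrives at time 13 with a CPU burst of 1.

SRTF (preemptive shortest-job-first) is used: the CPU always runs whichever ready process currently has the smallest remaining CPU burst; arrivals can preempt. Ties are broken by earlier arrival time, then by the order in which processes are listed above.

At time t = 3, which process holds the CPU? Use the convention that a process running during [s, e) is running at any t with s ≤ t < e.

Gantt: | idle 0-1 | T1 1-2 | T2 2-8 | T3 8-12 | T4 12-13 | T5 13-14 | T4 14-16 |
Completion: T1=2  T2=8  T3=12  T4=16  T5=14
Turnaround (C−A): T1=1  T2=6  T3=7  T4=6  T5=1

T2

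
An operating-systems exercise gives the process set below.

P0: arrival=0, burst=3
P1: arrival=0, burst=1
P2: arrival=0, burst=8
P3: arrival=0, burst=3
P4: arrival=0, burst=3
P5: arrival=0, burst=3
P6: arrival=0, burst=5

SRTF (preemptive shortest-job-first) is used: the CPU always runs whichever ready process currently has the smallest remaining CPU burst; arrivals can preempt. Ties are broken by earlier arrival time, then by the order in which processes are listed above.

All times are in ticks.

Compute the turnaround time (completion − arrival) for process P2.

26

Timeline: | P1 0-1 | P0 1-4 | P3 4-7 | P4 7-10 | P5 10-13 | P6 13-18 | P2 18-26 |
Completion: P0=4  P1=1  P2=26  P3=7  P4=10  P5=13  P6=18
Turnaround(P2) = completion − arrival = 26 − 0 = 26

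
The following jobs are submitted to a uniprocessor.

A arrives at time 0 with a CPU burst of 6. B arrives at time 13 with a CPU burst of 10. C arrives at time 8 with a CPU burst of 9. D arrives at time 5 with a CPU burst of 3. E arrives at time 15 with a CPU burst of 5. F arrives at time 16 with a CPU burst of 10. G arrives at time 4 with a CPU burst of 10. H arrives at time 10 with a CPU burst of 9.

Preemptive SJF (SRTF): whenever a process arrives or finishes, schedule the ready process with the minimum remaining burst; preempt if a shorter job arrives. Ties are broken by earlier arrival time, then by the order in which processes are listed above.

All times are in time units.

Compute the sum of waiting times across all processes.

111

Gantt: | A 0-6 | D 6-9 | C 9-18 | E 18-23 | H 23-32 | G 32-42 | B 42-52 | F 52-62 |
Completion: A=6  B=52  C=18  D=9  E=23  F=62  G=42  H=32
Waiting = turnaround − burst: A=0, B=29, C=1, D=1, E=3, F=36, G=28, H=13
Total waiting = 0 + 29 + 1 + 1 + 3 + 36 + 28 + 13 = 111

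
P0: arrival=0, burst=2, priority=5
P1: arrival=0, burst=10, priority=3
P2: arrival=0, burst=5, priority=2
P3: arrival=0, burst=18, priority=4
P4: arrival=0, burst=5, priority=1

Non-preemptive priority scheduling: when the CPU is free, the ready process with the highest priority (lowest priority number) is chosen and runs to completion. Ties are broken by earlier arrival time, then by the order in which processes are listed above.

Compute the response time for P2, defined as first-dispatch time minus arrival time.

5

Timeline: | P4 0-5 | P2 5-10 | P1 10-20 | P3 20-38 | P0 38-40 |
Completion: P0=40  P1=20  P2=10  P3=38  P4=5
Turnaround (C−A): P0=40  P1=20  P2=10  P3=38  P4=5
Response(P2) = first start − arrival = 5 − 0 = 5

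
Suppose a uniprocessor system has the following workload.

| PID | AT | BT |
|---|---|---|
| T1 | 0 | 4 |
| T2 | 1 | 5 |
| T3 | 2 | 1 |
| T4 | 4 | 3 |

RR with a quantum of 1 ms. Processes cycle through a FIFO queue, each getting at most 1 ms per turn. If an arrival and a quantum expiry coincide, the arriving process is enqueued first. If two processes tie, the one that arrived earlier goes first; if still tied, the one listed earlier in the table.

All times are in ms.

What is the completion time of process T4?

Timeline: | T1 0-1 | T2 1-2 | T1 2-3 | T3 3-4 | T2 4-5 | T1 5-6 | T4 6-7 | T2 7-8 | T1 8-9 | T4 9-10 | T2 10-11 | T4 11-12 | T2 12-13 |
Completion: T1=9  T2=13  T3=4  T4=12

12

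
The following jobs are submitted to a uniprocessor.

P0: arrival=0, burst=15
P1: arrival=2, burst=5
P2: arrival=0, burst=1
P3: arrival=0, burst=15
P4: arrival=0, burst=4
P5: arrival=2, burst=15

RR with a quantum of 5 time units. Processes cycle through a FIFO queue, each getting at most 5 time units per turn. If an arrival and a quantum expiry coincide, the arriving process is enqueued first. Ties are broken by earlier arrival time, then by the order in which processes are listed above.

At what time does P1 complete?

20

Schedule: | P0 0-5 | P2 5-6 | P3 6-11 | P4 11-15 | P1 15-20 | P5 20-25 | P0 25-30 | P3 30-35 | P5 35-40 | P0 40-45 | P3 45-50 | P5 50-55 |
Completion: P0=45  P1=20  P2=6  P3=50  P4=15  P5=55
Turnaround (C−A): P0=45  P1=18  P2=6  P3=50  P4=15  P5=53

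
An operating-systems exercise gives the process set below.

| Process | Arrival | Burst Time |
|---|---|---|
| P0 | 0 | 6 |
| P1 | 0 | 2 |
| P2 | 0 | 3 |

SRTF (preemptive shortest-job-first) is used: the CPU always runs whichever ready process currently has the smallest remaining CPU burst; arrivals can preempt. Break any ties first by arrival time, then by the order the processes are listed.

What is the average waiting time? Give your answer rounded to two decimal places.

2.33

Gantt: | P1 0-2 | P2 2-5 | P0 5-11 |
Completion: P0=11  P1=2  P2=5
Turnaround (C−A): P0=11  P1=2  P2=5
Waiting times: P0=5, P1=0, P2=2
Average waiting = (5+0+2) / 3 = 7/3 = 2.33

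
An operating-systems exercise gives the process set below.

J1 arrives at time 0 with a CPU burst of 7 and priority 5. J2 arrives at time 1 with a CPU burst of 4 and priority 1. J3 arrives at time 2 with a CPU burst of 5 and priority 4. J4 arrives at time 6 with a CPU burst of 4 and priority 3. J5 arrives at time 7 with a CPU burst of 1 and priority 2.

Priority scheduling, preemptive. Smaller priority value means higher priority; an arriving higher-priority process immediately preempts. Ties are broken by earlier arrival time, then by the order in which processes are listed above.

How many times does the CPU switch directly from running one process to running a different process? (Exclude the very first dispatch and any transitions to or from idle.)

7

Timeline: | J1 0-1 | J2 1-5 | J3 5-6 | J4 6-7 | J5 7-8 | J4 8-11 | J3 11-15 | J1 15-21 |
Completion: J1=21  J2=5  J3=15  J4=11  J5=8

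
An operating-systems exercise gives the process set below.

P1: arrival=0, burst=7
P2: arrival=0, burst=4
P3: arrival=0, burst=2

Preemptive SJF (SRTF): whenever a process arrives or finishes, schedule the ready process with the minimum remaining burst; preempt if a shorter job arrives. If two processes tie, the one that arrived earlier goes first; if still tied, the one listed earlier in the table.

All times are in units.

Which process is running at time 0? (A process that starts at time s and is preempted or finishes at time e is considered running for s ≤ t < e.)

P3

Gantt: | P3 0-2 | P2 2-6 | P1 6-13 |
Completion: P1=13  P2=6  P3=2
Turnaround (C−A): P1=13  P2=6  P3=2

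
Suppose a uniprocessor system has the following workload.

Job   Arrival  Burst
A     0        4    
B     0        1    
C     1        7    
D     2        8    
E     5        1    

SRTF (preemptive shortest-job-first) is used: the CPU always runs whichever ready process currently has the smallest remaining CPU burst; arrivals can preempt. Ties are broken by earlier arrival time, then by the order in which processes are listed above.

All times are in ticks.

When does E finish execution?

Gantt: | B 0-1 | A 1-5 | E 5-6 | C 6-13 | D 13-21 |
Completion: A=5  B=1  C=13  D=21  E=6
Turnaround (C−A): A=5  B=1  C=12  D=19  E=1

6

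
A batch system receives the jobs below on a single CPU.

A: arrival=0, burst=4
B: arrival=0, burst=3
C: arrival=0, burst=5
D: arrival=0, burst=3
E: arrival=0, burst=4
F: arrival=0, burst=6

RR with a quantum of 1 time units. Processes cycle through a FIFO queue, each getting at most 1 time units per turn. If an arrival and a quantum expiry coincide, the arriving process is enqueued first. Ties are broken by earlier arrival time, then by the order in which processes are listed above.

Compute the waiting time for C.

18

Timeline: | A 0-1 | B 1-2 | C 2-3 | D 3-4 | E 4-5 | F 5-6 | A 6-7 | B 7-8 | C 8-9 | D 9-10 | E 10-11 | F 11-12 | A 12-13 | B 13-14 | C 14-15 | D 15-16 | E 16-17 | F 17-18 | A 18-19 | C 19-20 | E 20-21 | F 21-22 | C 22-23 | F 23-25 |
Completion: A=19  B=14  C=23  D=16  E=21  F=25
Turnaround (C−A): A=19  B=14  C=23  D=16  E=21  F=25
Waiting(C) = turnaround − burst = 23 − 5 = 18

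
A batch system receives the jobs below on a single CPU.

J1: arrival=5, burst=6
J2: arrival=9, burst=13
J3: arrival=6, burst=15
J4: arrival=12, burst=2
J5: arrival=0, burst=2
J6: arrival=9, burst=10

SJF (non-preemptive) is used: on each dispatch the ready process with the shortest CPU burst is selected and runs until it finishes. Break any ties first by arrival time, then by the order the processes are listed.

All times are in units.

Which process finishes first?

J5

Gantt: | J5 0-2 | idle 2-5 | J1 5-11 | J6 11-21 | J4 21-23 | J2 23-36 | J3 36-51 |
Completion: J1=11  J2=36  J3=51  J4=23  J5=2  J6=21
Turnaround (C−A): J1=6  J2=27  J3=45  J4=11  J5=2  J6=12
Finish order: J5 → J1 → J6 → J4 → J2 → J3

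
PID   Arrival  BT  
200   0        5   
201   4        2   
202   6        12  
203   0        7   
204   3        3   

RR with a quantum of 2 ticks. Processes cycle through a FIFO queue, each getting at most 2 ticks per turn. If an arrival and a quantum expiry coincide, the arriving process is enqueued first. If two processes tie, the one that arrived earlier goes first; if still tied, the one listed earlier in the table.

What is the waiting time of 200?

10

Timeline: | 200 0-2 | 203 2-4 | 200 4-6 | 204 6-8 | 201 8-10 | 203 10-12 | 202 12-14 | 200 14-15 | 204 15-16 | 203 16-18 | 202 18-20 | 203 20-21 | 202 21-29 |
Completion: 200=15  201=10  202=29  203=21  204=16
Turnaround (C−A): 200=15  201=6  202=23  203=21  204=13
Waiting(200) = turnaround − burst = 15 − 5 = 10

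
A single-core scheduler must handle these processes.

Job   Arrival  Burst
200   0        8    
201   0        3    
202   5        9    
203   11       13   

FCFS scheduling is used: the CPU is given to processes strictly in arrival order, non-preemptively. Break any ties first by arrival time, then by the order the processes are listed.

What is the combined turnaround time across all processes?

56

Schedule: | 200 0-8 | 201 8-11 | 202 11-20 | 203 20-33 |
Completion: 200=8  201=11  202=20  203=33
Turnaround (C−A): 200=8  201=11  202=15  203=22
Turnaround = completion − arrival: 200=8, 201=11, 202=15, 203=22
Total turnaround = 8 + 11 + 15 + 22 = 56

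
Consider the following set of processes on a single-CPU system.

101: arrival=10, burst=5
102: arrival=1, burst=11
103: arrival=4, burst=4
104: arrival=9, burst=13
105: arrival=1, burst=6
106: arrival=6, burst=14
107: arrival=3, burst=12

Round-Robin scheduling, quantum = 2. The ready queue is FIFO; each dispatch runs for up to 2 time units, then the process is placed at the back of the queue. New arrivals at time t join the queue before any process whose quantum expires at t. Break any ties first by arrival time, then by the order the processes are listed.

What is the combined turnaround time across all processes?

Gantt: | idle 0-1 | 102 1-3 | 105 3-5 | 107 5-7 | 102 7-9 | 103 9-11 | 105 11-13 | 106 13-15 | 107 15-17 | 104 17-19 | 102 19-21 | 101 21-23 | 103 23-25 | 105 25-27 | 106 27-29 | 107 29-31 | 104 31-33 | 102 33-35 | 101 35-37 | 106 37-39 | 107 39-41 | 104 41-43 | 102 43-45 | 101 45-46 | 106 46-48 | 107 48-50 | 104 50-52 | 102 52-53 | 106 53-55 | 107 55-57 | 104 57-59 | 106 59-61 | 104 61-63 | 106 63-65 | 104 65-66 |
Completion: 101=46  102=53  103=25  104=66  105=27  106=65  107=57
Turnaround (C−A): 101=36  102=52  103=21  104=57  105=26  106=59  107=54
Turnaround = completion − arrival: 101=36, 102=52, 103=21, 104=57, 105=26, 106=59, 107=54
Total turnaround = 36 + 52 + 21 + 57 + 26 + 59 + 54 = 305

305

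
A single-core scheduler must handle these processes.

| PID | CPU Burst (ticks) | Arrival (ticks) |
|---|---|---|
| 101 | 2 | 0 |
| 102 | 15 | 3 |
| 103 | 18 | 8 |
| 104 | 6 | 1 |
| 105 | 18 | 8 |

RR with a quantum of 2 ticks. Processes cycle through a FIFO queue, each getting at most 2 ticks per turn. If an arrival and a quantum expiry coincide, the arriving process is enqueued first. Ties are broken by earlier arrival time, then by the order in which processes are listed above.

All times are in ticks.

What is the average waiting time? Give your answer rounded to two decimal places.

20.40

Timeline: | 101 0-2 | 104 2-4 | 102 4-6 | 104 6-8 | 102 8-10 | 103 10-12 | 105 12-14 | 104 14-16 | 102 16-18 | 103 18-20 | 105 20-22 | 102 22-24 | 103 24-26 | 105 26-28 | 102 28-30 | 103 30-32 | 105 32-34 | 102 34-36 | 103 36-38 | 105 38-40 | 102 40-42 | 103 42-44 | 105 44-46 | 102 46-47 | 103 47-49 | 105 49-51 | 103 51-53 | 105 53-55 | 103 55-57 | 105 57-59 |
Completion: 101=2  102=47  103=57  104=16  105=59
Waiting times: 101=0, 102=29, 103=31, 104=9, 105=33
Average waiting = (0+29+31+9+33) / 5 = 102/5 = 20.40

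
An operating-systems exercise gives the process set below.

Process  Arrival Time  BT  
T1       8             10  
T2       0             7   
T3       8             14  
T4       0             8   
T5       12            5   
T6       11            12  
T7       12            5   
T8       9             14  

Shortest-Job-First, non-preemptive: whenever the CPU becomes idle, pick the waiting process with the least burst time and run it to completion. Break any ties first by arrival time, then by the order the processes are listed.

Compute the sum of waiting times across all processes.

Gantt: | T2 0-7 | T4 7-15 | T5 15-20 | T7 20-25 | T1 25-35 | T6 35-47 | T3 47-61 | T8 61-75 |
Completion: T1=35  T2=7  T3=61  T4=15  T5=20  T6=47  T7=25  T8=75
Turnaround (C−A): T1=27  T2=7  T3=53  T4=15  T5=8  T6=36  T7=13  T8=66
Waiting = turnaround − burst: T1=17, T2=0, T3=39, T4=7, T5=3, T6=24, T7=8, T8=52
Total waiting = 17 + 0 + 39 + 7 + 3 + 24 + 8 + 52 = 150

150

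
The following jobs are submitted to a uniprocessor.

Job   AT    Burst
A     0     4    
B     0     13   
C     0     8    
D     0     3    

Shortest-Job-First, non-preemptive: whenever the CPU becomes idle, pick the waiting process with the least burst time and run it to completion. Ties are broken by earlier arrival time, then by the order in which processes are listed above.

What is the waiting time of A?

Timeline: | D 0-3 | A 3-7 | C 7-15 | B 15-28 |
Completion: A=7  B=28  C=15  D=3
Turnaround (C−A): A=7  B=28  C=15  D=3
Waiting(A) = turnaround − burst = 7 − 4 = 3

3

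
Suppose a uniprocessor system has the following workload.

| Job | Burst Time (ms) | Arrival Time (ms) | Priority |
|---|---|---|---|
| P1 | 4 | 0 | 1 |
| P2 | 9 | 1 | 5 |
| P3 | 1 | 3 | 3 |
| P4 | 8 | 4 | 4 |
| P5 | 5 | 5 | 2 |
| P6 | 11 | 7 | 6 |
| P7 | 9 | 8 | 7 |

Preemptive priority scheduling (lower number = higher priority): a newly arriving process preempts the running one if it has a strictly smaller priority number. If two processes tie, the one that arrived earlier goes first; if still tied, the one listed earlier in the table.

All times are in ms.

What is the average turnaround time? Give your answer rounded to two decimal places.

Gantt: | P1 0-4 | P3 4-5 | P5 5-10 | P4 10-18 | P2 18-27 | P6 27-38 | P7 38-47 |
Completion: P1=4  P2=27  P3=5  P4=18  P5=10  P6=38  P7=47
Turnaround (C−A): P1=4  P2=26  P3=2  P4=14  P5=5  P6=31  P7=39
Turnaround times: P1=4, P2=26, P3=2, P4=14, P5=5, P6=31, P7=39
Average turnaround = (4+26+2+14+5+31+39) / 7 = 121/7 = 17.29

17.29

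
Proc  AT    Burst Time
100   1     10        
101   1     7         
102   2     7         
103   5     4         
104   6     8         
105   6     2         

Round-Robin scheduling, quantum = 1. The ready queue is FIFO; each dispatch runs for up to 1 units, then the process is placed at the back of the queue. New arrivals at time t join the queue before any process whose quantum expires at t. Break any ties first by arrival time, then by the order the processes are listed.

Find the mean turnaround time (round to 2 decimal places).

Timeline: | idle 0-1 | 100 1-2 | 101 2-3 | 102 3-4 | 100 4-5 | 101 5-6 | 102 6-7 | 103 7-8 | 100 8-9 | 104 9-10 | 105 10-11 | 101 11-12 | 102 12-13 | 103 13-14 | 100 14-15 | 104 15-16 | 105 16-17 | 101 17-18 | 102 18-19 | 103 19-20 | 100 20-21 | 104 21-22 | 101 22-23 | 102 23-24 | 103 24-25 | 100 25-26 | 104 26-27 | 101 27-28 | 102 28-29 | 100 29-30 | 104 30-31 | 101 31-32 | 102 32-33 | 100 33-34 | 104 34-35 | 100 35-36 | 104 36-37 | 100 37-38 | 104 38-39 |
Completion: 100=38  101=32  102=33  103=25  104=39  105=17
Turnaround (C−A): 100=37  101=31  102=31  103=20  104=33  105=11
Turnaround times: 100=37, 101=31, 102=31, 103=20, 104=33, 105=11
Average turnaround = (37+31+31+20+33+11) / 6 = 163/6 = 27.17

27.17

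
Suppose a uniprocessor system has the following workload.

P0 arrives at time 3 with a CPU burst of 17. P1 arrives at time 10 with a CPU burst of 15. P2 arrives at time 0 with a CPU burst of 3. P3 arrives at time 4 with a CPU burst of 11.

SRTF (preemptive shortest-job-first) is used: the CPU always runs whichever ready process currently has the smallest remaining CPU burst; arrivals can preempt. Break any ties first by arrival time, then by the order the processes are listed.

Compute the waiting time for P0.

26

Schedule: | P2 0-3 | P0 3-4 | P3 4-15 | P1 15-30 | P0 30-46 |
Completion: P0=46  P1=30  P2=3  P3=15
Waiting(P0) = turnaround − burst = 43 − 17 = 26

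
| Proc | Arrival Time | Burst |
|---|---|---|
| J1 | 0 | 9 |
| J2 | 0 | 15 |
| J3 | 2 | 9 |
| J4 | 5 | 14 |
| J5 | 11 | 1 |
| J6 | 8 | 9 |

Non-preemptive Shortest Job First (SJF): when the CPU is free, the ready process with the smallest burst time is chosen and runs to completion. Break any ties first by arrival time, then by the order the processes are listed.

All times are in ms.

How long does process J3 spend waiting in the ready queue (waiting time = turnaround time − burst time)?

Gantt: | J1 0-9 | J3 9-18 | J5 18-19 | J6 19-28 | J4 28-42 | J2 42-57 |
Completion: J1=9  J2=57  J3=18  J4=42  J5=19  J6=28
Turnaround (C−A): J1=9  J2=57  J3=16  J4=37  J5=8  J6=20
Waiting(J3) = turnaround − burst = 16 − 9 = 7

7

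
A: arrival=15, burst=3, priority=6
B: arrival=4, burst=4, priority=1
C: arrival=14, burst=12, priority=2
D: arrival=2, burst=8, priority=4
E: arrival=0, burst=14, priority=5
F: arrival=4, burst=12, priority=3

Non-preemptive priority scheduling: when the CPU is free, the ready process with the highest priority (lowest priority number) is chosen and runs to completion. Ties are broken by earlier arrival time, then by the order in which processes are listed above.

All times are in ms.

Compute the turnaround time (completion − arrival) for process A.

Schedule: | E 0-14 | B 14-18 | C 18-30 | F 30-42 | D 42-50 | A 50-53 |
Completion: A=53  B=18  C=30  D=50  E=14  F=42
Turnaround(A) = completion − arrival = 53 − 15 = 38

38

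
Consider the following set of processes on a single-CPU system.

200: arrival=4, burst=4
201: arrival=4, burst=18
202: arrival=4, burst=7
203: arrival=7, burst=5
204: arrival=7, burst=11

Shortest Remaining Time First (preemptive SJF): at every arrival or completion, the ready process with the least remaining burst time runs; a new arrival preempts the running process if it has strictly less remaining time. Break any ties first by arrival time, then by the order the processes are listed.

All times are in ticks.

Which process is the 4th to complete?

204

Gantt: | idle 0-4 | 200 4-8 | 203 8-13 | 202 13-20 | 204 20-31 | 201 31-49 |
Completion: 200=8  201=49  202=20  203=13  204=31
Turnaround (C−A): 200=4  201=45  202=16  203=6  204=24
Finish order: 200 → 203 → 202 → 204 → 201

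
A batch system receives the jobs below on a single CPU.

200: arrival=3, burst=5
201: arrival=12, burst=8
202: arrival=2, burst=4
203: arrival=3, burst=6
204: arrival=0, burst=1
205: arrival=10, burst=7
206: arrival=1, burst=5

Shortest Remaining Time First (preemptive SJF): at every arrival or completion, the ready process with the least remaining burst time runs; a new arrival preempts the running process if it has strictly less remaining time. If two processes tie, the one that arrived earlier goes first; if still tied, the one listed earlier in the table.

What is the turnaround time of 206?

Timeline: | 204 0-1 | 206 1-6 | 202 6-10 | 200 10-15 | 203 15-21 | 205 21-28 | 201 28-36 |
Completion: 200=15  201=36  202=10  203=21  204=1  205=28  206=6
Turnaround(206) = completion − arrival = 6 − 1 = 5

5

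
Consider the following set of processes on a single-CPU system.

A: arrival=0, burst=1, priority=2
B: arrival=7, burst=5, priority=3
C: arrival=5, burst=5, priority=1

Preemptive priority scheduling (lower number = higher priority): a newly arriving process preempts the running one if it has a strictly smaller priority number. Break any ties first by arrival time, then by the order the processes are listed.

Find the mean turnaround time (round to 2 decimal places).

4.67

Timeline: | A 0-1 | idle 1-5 | C 5-10 | B 10-15 |
Completion: A=1  B=15  C=10
Turnaround times: A=1, B=8, C=5
Average turnaround = (1+8+5) / 3 = 14/3 = 4.67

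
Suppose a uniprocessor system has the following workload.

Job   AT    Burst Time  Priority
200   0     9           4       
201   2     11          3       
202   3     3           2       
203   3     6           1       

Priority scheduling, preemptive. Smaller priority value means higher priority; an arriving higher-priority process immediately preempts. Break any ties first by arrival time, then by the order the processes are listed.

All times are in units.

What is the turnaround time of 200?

Schedule: | 200 0-2 | 201 2-3 | 203 3-9 | 202 9-12 | 201 12-22 | 200 22-29 |
Completion: 200=29  201=22  202=12  203=9
Turnaround (C−A): 200=29  201=20  202=9  203=6
Turnaround(200) = completion − arrival = 29 − 0 = 29

29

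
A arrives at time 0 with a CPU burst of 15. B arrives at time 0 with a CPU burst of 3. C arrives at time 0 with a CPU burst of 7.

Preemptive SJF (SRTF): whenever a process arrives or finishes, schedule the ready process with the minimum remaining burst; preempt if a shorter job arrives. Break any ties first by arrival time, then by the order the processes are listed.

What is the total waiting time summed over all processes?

Gantt: | B 0-3 | C 3-10 | A 10-25 |
Completion: A=25  B=3  C=10
Turnaround (C−A): A=25  B=3  C=10
Waiting = turnaround − burst: A=10, B=0, C=3
Total waiting = 10 + 0 + 3 = 13

13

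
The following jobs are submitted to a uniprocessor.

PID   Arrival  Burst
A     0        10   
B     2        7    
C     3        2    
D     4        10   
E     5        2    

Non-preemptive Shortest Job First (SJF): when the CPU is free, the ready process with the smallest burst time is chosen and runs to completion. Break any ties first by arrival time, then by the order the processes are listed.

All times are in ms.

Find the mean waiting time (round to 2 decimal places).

8.60

Gantt: | A 0-10 | C 10-12 | E 12-14 | B 14-21 | D 21-31 |
Completion: A=10  B=21  C=12  D=31  E=14
Turnaround (C−A): A=10  B=19  C=9  D=27  E=9
Waiting times: A=0, B=12, C=7, D=17, E=7
Average waiting = (0+12+7+17+7) / 5 = 43/5 = 8.60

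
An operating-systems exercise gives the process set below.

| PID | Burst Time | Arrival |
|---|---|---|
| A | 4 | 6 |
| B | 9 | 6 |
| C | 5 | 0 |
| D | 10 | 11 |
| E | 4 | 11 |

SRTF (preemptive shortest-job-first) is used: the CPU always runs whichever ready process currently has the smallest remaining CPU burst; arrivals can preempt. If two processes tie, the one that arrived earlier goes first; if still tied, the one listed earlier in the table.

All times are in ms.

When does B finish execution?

23

Timeline: | C 0-5 | idle 5-6 | A 6-10 | B 10-11 | E 11-15 | B 15-23 | D 23-33 |
Completion: A=10  B=23  C=5  D=33  E=15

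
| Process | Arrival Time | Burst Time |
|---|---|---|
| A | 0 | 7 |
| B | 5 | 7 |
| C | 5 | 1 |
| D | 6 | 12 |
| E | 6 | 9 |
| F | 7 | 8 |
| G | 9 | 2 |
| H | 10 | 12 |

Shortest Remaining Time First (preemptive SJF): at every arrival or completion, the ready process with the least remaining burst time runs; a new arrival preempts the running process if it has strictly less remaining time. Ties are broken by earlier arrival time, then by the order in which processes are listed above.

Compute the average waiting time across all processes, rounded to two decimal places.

12.38

Timeline: | A 0-5 | C 5-6 | A 6-8 | B 8-9 | G 9-11 | B 11-17 | F 17-25 | E 25-34 | D 34-46 | H 46-58 |
Completion: A=8  B=17  C=6  D=46  E=34  F=25  G=11  H=58
Turnaround (C−A): A=8  B=12  C=1  D=40  E=28  F=18  G=2  H=48
Waiting times: A=1, B=5, C=0, D=28, E=19, F=10, G=0, H=36
Average waiting = (1+5+0+28+19+10+0+36) / 8 = 99/8 = 12.38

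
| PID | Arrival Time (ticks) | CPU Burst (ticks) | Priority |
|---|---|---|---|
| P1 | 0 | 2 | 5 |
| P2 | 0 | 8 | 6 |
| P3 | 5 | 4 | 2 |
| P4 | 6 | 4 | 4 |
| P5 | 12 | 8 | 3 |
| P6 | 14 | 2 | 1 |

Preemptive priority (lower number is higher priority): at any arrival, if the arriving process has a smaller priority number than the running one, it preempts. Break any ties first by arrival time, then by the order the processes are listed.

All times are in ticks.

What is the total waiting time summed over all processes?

Schedule: | P1 0-2 | P2 2-5 | P3 5-9 | P4 9-12 | P5 12-14 | P6 14-16 | P5 16-22 | P4 22-23 | P2 23-28 |
Completion: P1=2  P2=28  P3=9  P4=23  P5=22  P6=16
Turnaround (C−A): P1=2  P2=28  P3=4  P4=17  P5=10  P6=2
Waiting = turnaround − burst: P1=0, P2=20, P3=0, P4=13, P5=2, P6=0
Total waiting = 0 + 20 + 0 + 13 + 2 + 0 = 35

35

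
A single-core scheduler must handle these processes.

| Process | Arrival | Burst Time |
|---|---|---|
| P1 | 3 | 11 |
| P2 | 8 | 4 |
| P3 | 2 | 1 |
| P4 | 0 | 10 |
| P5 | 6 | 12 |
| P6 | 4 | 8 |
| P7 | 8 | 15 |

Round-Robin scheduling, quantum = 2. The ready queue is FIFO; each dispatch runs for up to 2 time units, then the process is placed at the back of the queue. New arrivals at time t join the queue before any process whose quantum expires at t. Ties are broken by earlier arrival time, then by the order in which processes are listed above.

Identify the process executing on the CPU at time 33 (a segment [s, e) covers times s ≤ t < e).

P4

Gantt: | P4 0-2 | P3 2-3 | P4 3-5 | P1 5-7 | P6 7-9 | P4 9-11 | P5 11-13 | P1 13-15 | P2 15-17 | P7 17-19 | P6 19-21 | P4 21-23 | P5 23-25 | P1 25-27 | P2 27-29 | P7 29-31 | P6 31-33 | P4 33-35 | P5 35-37 | P1 37-39 | P7 39-41 | P6 41-43 | P5 43-45 | P1 45-47 | P7 47-49 | P5 49-51 | P1 51-52 | P7 52-54 | P5 54-56 | P7 56-61 |
Completion: P1=52  P2=29  P3=3  P4=35  P5=56  P6=43  P7=61
Turnaround (C−A): P1=49  P2=21  P3=1  P4=35  P5=50  P6=39  P7=53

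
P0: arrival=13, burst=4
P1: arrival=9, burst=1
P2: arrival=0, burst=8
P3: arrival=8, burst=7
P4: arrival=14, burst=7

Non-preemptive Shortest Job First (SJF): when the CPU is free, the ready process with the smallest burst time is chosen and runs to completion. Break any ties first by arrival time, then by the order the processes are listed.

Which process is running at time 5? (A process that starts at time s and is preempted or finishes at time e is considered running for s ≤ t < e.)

Gantt: | P2 0-8 | P3 8-15 | P1 15-16 | P0 16-20 | P4 20-27 |
Completion: P0=20  P1=16  P2=8  P3=15  P4=27

P2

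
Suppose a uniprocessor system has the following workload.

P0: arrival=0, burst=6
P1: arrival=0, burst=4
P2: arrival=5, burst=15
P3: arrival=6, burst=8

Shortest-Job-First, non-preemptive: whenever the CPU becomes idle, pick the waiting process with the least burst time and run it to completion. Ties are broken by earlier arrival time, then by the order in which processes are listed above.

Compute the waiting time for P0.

Schedule: | P1 0-4 | P0 4-10 | P3 10-18 | P2 18-33 |
Completion: P0=10  P1=4  P2=33  P3=18
Turnaround (C−A): P0=10  P1=4  P2=28  P3=12
Waiting(P0) = turnaround − burst = 10 − 6 = 4

4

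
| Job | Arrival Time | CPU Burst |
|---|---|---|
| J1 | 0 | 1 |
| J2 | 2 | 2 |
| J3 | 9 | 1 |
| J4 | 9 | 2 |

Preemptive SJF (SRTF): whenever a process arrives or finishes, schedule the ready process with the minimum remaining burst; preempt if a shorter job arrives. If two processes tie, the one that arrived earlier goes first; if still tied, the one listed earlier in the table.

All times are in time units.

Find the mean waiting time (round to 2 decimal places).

0.25

Gantt: | J1 0-1 | idle 1-2 | J2 2-4 | idle 4-9 | J3 9-10 | J4 10-12 |
Completion: J1=1  J2=4  J3=10  J4=12
Turnaround (C−A): J1=1  J2=2  J3=1  J4=3
Waiting times: J1=0, J2=0, J3=0, J4=1
Average waiting = (0+0+0+1) / 4 = 1/4 = 0.25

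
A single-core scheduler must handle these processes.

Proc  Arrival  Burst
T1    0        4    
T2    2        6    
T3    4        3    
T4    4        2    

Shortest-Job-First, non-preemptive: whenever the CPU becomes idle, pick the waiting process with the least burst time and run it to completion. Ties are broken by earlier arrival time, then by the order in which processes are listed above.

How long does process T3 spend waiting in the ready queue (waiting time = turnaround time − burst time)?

2

Gantt: | T1 0-4 | T4 4-6 | T3 6-9 | T2 9-15 |
Completion: T1=4  T2=15  T3=9  T4=6
Turnaround (C−A): T1=4  T2=13  T3=5  T4=2
Waiting(T3) = turnaround − burst = 5 − 3 = 2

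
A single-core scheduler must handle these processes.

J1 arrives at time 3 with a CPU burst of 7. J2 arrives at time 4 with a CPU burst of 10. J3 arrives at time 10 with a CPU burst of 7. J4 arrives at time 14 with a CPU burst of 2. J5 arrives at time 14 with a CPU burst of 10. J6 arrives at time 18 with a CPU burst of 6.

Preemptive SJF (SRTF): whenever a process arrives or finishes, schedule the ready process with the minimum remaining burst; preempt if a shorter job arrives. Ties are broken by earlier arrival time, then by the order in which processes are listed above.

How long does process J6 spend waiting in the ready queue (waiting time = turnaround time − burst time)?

1

Timeline: | idle 0-3 | J1 3-10 | J3 10-14 | J4 14-16 | J3 16-19 | J6 19-25 | J2 25-35 | J5 35-45 |
Completion: J1=10  J2=35  J3=19  J4=16  J5=45  J6=25
Waiting(J6) = turnaround − burst = 7 − 6 = 1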